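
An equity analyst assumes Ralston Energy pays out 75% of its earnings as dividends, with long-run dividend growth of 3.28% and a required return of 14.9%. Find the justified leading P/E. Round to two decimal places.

6.45

Justified leading P/E = b/(r−g) = 0.75/(0.149−0.0328) = 6.4544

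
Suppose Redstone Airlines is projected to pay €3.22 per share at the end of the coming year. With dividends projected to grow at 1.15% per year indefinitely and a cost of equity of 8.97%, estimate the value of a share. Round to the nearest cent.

€41.18

Gordon growth model: P₀ = D₁/(r − g), with D₁ = 3.22 given directly.
P₀ = 3.2200 / (0.0897 − 0.0115) = 3.2200 / 0.0782 = 41.1765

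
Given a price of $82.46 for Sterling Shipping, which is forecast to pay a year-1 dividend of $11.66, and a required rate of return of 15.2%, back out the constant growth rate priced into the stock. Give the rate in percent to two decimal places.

1.06%

From P₀ = D₁/(r − g), the implied growth is g = r − D₁/P₀.
g = 0.152 − 11.66/82.46 = 0.152 − 0.14140 = 0.01060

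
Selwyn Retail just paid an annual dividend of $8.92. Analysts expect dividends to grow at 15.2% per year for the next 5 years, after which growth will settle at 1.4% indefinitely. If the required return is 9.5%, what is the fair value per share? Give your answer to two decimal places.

Two-stage DDM. Project D₁…D_5 at 0.152, terminal growth 0.014, discount at r = 0.095.
D_1 = 10.2758
D_2 = 11.8378
D_3 = 13.6371
D_4 = 15.7099
D_5 = 18.0979
Terminal value at t=5: TV = D_6/(r−g) = 18.3512/(0.095−0.014) = 226.5584
P₀ = 10.2758/(1+0.095)^1 + 11.8378/(1+0.095)^2 + 13.6371/(1+0.095)^3 + 15.7099/(1+0.095)^4 + 18.0979/(1+0.095)^5 + 226.5584/(1+0.095)^5 = 195.9838

$195.98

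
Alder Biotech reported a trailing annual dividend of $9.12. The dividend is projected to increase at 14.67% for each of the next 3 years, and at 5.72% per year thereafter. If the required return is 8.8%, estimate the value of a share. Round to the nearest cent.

$396.91

Two-stage DDM. Project D₁…D_3 at 0.1467, terminal growth 0.0572, discount at r = 0.088.
D_1 = 10.4579
D_2 = 11.9921
D_3 = 13.7513
Terminal value at t=3: TV = D_4/(r−g) = 14.5379/(0.088−0.0572) = 472.0095
P₀ = 10.4579/(1+0.088)^1 + 11.9921/(1+0.088)^2 + 13.7513/(1+0.088)^3 + 472.0095/(1+0.088)^3 = 396.9115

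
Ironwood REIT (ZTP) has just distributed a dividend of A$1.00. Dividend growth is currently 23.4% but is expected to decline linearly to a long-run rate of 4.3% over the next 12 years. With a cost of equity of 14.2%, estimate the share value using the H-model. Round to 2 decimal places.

A$22.11

H-model: P₀ = D₀[(1+g_L) + H(g_S−g_L)]/(r−g_L), with H = 12/2 = 6.
P₀ = 1.00 × [(1+0.043) + 6×(0.234−0.043)] / (0.142−0.043)
   = 1.00 × 2.1890 / 0.099 = 22.1111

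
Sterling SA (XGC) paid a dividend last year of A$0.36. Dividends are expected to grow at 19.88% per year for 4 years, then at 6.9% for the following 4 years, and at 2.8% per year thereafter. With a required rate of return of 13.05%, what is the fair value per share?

A$6.91

Three-stage DDM. Project D₁…D_8; terminal Gordon value at t=8 with g = 0.028; discount at r = 0.1305.
D_1 = 0.4316
D_2 = 0.5174
D_3 = 0.6202
D_4 = 0.7435
D_5 = 0.7948
D_6 = 0.8497
D_7 = 0.9083
D_8 = 0.9710
TV_8 = 0.9981/(0.1305−0.028) = 9.7380
P₀ = Σ Dₜ/(1+r)ᵗ + TV_8/(1+r)^8 = 6.9074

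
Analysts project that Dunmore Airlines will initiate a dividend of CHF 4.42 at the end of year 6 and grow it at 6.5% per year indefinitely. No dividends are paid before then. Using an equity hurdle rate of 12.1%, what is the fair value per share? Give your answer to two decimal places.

CHF 44.59

Deferred-dividend DDM. At t=5 the remaining stream is a growing perpetuity with first payment D_6 = 4.42.
V_5 = D_6/(r−g) = 4.42/(0.121−0.065) = 78.9286
P₀ = V_5/(1+r)^5 = 78.9286/(1+0.121)^5 = 44.5868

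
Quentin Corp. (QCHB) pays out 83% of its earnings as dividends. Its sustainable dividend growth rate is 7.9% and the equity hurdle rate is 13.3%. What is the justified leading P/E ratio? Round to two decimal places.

15.37

Justified leading P/E = b/(r−g) = 0.83/(0.133−0.079) = 15.3704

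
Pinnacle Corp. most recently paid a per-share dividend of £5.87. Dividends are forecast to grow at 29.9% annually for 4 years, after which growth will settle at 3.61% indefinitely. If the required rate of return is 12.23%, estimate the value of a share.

Two-stage DDM. Project D₁…D_4 at 0.299, terminal growth 0.0361, discount at r = 0.1223.
D_1 = 7.6251
D_2 = 9.9050
D_3 = 12.8667
D_4 = 16.7138
Terminal value at t=4: TV = D_5/(r−g) = 17.3171/(0.1223−0.0361) = 200.8950
P₀ = 7.6251/(1+0.1223)^1 + 9.9050/(1+0.1223)^2 + 12.8667/(1+0.1223)^3 + 16.7138/(1+0.1223)^4 + 200.8950/(1+0.1223)^4 = 160.9243

£160.92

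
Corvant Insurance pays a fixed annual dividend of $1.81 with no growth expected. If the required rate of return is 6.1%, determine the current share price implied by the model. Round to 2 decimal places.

$29.67

Zero-growth DDM (perpetuity): P₀ = D/r = 1.81 / 0.061 = 29.6721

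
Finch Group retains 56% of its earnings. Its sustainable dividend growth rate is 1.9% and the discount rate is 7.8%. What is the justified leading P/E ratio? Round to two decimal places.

Payout ratio b = 1 − 0.56 = 0.44.
Justified leading P/E = b/(r−g) = 0.44/(0.078−0.019) = 7.4576

7.46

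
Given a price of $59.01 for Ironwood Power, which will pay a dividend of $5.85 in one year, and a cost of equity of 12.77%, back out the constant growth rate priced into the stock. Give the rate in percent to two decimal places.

From P₀ = D₁/(r − g), the implied growth is g = r − D₁/P₀.
g = 0.1277 − 5.85/59.01 = 0.1277 − 0.09914 = 0.02856

2.86%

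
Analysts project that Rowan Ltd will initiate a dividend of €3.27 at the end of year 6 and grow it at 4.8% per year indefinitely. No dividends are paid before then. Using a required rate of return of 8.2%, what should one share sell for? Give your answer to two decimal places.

€64.85

Deferred-dividend DDM. At t=5 the remaining stream is a growing perpetuity with first payment D_6 = 3.27.
V_5 = D_6/(r−g) = 3.27/(0.082−0.048) = 96.1765
P₀ = V_5/(1+r)^5 = 96.1765/(1+0.082)^5 = 64.8534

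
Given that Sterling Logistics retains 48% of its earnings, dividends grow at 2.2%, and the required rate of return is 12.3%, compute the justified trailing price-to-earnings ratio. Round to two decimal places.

Payout ratio b = 1 − 0.48 = 0.52.
Justified trailing P/E = b(1+g)/(r−g) = 0.52×(1+0.022)/(0.123−0.022) = 5.2618

5.26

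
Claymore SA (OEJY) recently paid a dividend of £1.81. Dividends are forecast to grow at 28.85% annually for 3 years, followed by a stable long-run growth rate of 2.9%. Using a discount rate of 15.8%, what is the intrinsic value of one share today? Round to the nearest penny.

Two-stage DDM. Project D₁…D_3 at 0.2885, terminal growth 0.029, discount at r = 0.158.
D_1 = 2.3322
D_2 = 3.0050
D_3 = 3.8720
Terminal value at t=3: TV = D_4/(r−g) = 3.9843/(0.158−0.029) = 30.8857
P₀ = 2.3322/(1+0.158)^1 + 3.0050/(1+0.158)^2 + 3.8720/(1+0.158)^3 + 30.8857/(1+0.158)^3 = 26.6383

£26.64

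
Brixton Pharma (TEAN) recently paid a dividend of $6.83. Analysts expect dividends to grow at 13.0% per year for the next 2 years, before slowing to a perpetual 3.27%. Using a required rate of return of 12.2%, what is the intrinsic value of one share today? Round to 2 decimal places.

Two-stage DDM. Project D₁…D_2 at 0.13, terminal growth 0.0327, discount at r = 0.122.
D_1 = 7.7179
D_2 = 8.7212
Terminal value at t=2: TV = D_3/(r−g) = 9.0064/(0.122−0.0327) = 100.8557
P₀ = 7.7179/(1+0.122)^1 + 8.7212/(1+0.122)^2 + 100.8557/(1+0.122)^2 = 93.9216

$93.92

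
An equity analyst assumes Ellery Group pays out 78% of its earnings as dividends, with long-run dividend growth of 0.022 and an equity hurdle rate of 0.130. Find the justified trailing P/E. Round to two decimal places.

Justified trailing P/E = b(1+g)/(r−g) = 0.78×(1+0.022)/(0.13−0.022) = 7.3811

7.38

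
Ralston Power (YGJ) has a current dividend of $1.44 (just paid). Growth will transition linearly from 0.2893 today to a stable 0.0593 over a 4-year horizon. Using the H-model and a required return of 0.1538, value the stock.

$23.15

H-model: P₀ = D₀[(1+g_L) + H(g_S−g_L)]/(r−g_L), with H = 4/2 = 2.
P₀ = 1.44 × [(1+0.0593) + 2×(0.2893−0.0593)] / (0.1538−0.0593)
   = 1.44 × 1.5193 / 0.0945 = 23.1512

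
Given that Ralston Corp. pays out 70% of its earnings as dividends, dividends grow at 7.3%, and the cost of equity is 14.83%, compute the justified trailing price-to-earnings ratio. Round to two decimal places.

9.97

Justified trailing P/E = b(1+g)/(r−g) = 0.70×(1+0.073)/(0.1483−0.073) = 9.9748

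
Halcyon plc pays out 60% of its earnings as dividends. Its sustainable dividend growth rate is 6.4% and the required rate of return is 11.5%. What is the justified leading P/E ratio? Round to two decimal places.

Justified leading P/E = b/(r−g) = 0.60/(0.115−0.064) = 11.7647

11.76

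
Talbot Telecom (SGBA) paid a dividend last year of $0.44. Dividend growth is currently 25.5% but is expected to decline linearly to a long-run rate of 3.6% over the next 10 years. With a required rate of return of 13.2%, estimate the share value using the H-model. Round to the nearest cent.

H-model: P₀ = D₀[(1+g_L) + H(g_S−g_L)]/(r−g_L), with H = 10/2 = 5.
P₀ = 0.44 × [(1+0.036) + 5×(0.255−0.036)] / (0.132−0.036)
   = 0.44 × 2.1310 / 0.096 = 9.7671

$9.77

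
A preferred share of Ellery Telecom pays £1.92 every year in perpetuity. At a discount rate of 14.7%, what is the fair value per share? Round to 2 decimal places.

£13.06

Zero-growth DDM (perpetuity): P₀ = D/r = 1.92 / 0.147 = 13.0612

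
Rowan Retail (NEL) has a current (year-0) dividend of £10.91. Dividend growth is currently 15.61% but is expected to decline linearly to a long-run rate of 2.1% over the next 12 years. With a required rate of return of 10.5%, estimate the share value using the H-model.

£237.89

H-model: P₀ = D₀[(1+g_L) + H(g_S−g_L)]/(r−g_L), with H = 12/2 = 6.
P₀ = 10.91 × [(1+0.021) + 6×(0.1561−0.021)] / (0.105−0.021)
   = 10.91 × 1.8316 / 0.084 = 237.8900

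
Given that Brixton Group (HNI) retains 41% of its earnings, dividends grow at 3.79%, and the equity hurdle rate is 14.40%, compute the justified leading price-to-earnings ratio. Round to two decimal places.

5.56

Payout ratio b = 1 − 0.41 = 0.59.
Justified leading P/E = b/(r−g) = 0.59/(0.144−0.0379) = 5.5608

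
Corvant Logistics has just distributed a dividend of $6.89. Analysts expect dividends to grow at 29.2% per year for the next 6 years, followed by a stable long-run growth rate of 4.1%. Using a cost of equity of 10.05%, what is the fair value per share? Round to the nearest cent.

Two-stage DDM. Project D₁…D_6 at 0.292, terminal growth 0.041, discount at r = 0.1005.
D_1 = 8.9019
D_2 = 11.5012
D_3 = 14.8596
D_4 = 19.1986
D_5 = 24.8046
D_6 = 32.0475
Terminal value at t=6: TV = D_7/(r−g) = 33.3615/(0.1005−0.041) = 560.6968
P₀ = 8.9019/(1+0.1005)^1 + 11.5012/(1+0.1005)^2 + 14.8596/(1+0.1005)^3 + 19.1986/(1+0.1005)^4 + 24.8046/(1+0.1005)^5 + 32.0475/(1+0.1005)^6 + 560.6968/(1+0.1005)^6 = 390.8679

$390.87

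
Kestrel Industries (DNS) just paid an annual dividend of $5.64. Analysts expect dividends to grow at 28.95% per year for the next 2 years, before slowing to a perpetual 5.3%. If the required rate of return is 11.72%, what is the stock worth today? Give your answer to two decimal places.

$137.26

Two-stage DDM. Project D₁…D_2 at 0.2895, terminal growth 0.053, discount at r = 0.1172.
D_1 = 7.2728
D_2 = 9.3782
Terminal value at t=2: TV = D_3/(r−g) = 9.8753/(0.1172−0.053) = 153.8208
P₀ = 7.2728/(1+0.1172)^1 + 9.3782/(1+0.1172)^2 + 153.8208/(1+0.1172)^2 = 137.2641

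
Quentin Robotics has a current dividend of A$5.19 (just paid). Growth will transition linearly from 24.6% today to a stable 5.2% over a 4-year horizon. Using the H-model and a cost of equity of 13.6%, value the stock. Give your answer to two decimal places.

A$88.97

H-model: P₀ = D₀[(1+g_L) + H(g_S−g_L)]/(r−g_L), with H = 4/2 = 2.
P₀ = 5.19 × [(1+0.052) + 2×(0.246−0.052)] / (0.136−0.052)
   = 5.19 × 1.4400 / 0.084 = 88.9714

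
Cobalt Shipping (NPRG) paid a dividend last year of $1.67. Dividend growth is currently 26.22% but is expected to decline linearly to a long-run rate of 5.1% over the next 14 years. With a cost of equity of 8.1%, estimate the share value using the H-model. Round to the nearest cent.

H-model: P₀ = D₀[(1+g_L) + H(g_S−g_L)]/(r−g_L), with H = 14/2 = 7.
P₀ = 1.67 × [(1+0.051) + 7×(0.2622−0.051)] / (0.081−0.051)
   = 1.67 × 2.5294 / 0.03 = 140.8033

$140.80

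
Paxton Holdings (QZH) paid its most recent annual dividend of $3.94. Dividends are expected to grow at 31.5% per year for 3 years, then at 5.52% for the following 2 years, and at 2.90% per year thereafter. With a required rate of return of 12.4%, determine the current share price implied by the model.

Three-stage DDM. Project D₁…D_5; terminal Gordon value at t=5 with g = 0.029; discount at r = 0.124.
D_1 = 5.1811
D_2 = 6.8131
D_3 = 8.9593
D_4 = 9.4538
D_5 = 9.9757
TV_5 = 10.2650/(0.124−0.029) = 108.0525
P₀ = Σ Dₜ/(1+r)ᵗ + TV_5/(1+r)^5 = 88.0237

$88.02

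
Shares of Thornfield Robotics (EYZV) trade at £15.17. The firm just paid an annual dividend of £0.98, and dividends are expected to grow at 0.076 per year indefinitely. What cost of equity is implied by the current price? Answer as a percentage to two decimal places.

Rearranging the constant-growth DDM: r = D₁/P₀ + g.
D₁ = 0.98 × (1 + 0.076) = 1.0545.
r = 1.0545 / 15.17 + 0.076 = 0.06951 + 0.076 = 0.14551

14.55%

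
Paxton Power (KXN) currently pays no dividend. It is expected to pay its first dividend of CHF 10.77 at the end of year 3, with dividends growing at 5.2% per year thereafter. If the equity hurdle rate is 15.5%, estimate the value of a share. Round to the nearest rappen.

Deferred-dividend DDM. At t=2 the remaining stream is a growing perpetuity with first payment D_3 = 10.77.
V_2 = D_3/(r−g) = 10.77/(0.155−0.052) = 104.5631
P₀ = V_2/(1+r)^2 = 104.5631/(1+0.155)^2 = 78.3817

CHF 78.38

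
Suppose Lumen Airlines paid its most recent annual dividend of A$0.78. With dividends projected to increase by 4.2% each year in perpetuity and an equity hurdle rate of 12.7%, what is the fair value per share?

A$9.56

Gordon growth model: P₀ = D₁/(r − g). D₁ = 0.78 × (1 + 0.042) = 0.8128.
P₀ = 0.8128 / (0.127 − 0.042) = 0.8128 / 0.085 = 9.5619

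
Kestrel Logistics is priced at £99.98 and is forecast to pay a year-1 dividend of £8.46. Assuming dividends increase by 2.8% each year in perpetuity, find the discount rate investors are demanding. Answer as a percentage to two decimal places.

Rearranging the constant-growth DDM: r = D₁/P₀ + g.
r = 8.4600 / 99.98 + 0.028 = 0.08462 + 0.028 = 0.11262

11.26%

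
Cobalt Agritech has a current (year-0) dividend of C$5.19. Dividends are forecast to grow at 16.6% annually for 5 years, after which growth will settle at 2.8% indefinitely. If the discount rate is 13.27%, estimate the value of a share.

C$87.23

Two-stage DDM. Project D₁…D_5 at 0.166, terminal growth 0.028, discount at r = 0.1327.
D_1 = 6.0515
D_2 = 7.0561
D_3 = 8.2274
D_4 = 9.5932
D_5 = 11.1856
Terminal value at t=5: TV = D_6/(r−g) = 11.4988/(0.1327−0.028) = 109.8263
P₀ = 6.0515/(1+0.1327)^1 + 7.0561/(1+0.1327)^2 + 8.2274/(1+0.1327)^3 + 9.5932/(1+0.1327)^4 + 11.1856/(1+0.1327)^5 + 109.8263/(1+0.1327)^5 = 87.2327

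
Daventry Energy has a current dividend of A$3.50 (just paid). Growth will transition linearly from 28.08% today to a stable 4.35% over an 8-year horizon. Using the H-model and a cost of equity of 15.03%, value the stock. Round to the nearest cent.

H-model: P₀ = D₀[(1+g_L) + H(g_S−g_L)]/(r−g_L), with H = 8/2 = 4.
P₀ = 3.50 × [(1+0.0435) + 4×(0.2808−0.0435)] / (0.1503−0.0435)
   = 3.50 × 1.9927 / 0.1068 = 65.3038

A$65.30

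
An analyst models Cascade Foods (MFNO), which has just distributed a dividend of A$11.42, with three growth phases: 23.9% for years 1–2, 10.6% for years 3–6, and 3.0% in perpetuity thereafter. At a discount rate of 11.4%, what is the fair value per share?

Three-stage DDM. Project D₁…D_6; terminal Gordon value at t=6 with g = 0.03; discount at r = 0.114.
D_1 = 14.1494
D_2 = 17.5311
D_3 = 19.3894
D_4 = 21.4447
D_5 = 23.7178
D_6 = 26.2319
TV_6 = 27.0188/(0.114−0.03) = 321.6527
P₀ = Σ Dₜ/(1+r)ᵗ + TV_6/(1+r)^6 = 250.6242

A$250.62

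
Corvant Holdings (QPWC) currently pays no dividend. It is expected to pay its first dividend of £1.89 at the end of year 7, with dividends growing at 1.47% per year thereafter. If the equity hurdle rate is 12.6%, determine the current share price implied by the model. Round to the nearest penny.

£8.33

Deferred-dividend DDM. At t=6 the remaining stream is a growing perpetuity with first payment D_7 = 1.89.
V_6 = D_7/(r−g) = 1.89/(0.126−0.0147) = 16.9811
P₀ = V_6/(1+r)^6 = 16.9811/(1+0.126)^6 = 8.3318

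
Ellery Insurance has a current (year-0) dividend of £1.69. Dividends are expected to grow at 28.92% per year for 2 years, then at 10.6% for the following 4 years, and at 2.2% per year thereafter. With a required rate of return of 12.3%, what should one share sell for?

£33.95

Three-stage DDM. Project D₁…D_6; terminal Gordon value at t=6 with g = 0.022; discount at r = 0.123.
D_1 = 2.1787
D_2 = 2.8088
D_3 = 3.1066
D_4 = 3.4359
D_5 = 3.8001
D_6 = 4.2029
TV_6 = 4.2954/(0.123−0.022) = 42.5282
P₀ = Σ Dₜ/(1+r)ᵗ + TV_6/(1+r)^6 = 33.9473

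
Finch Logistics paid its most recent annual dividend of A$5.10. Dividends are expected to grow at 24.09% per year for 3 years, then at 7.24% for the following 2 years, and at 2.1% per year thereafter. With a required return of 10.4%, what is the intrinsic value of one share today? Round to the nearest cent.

Three-stage DDM. Project D₁…D_5; terminal Gordon value at t=5 with g = 0.021; discount at r = 0.104.
D_1 = 6.3286
D_2 = 7.8531
D_3 = 9.7450
D_4 = 10.4505
D_5 = 11.2071
TV_5 = 11.4425/(0.104−0.021) = 137.8611
P₀ = Σ Dₜ/(1+r)ᵗ + TV_5/(1+r)^5 = 117.3478

A$117.35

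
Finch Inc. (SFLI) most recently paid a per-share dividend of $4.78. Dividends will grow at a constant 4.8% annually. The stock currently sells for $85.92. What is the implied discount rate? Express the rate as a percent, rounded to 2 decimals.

Rearranging the constant-growth DDM: r = D₁/P₀ + g.
D₁ = 4.78 × (1 + 0.048) = 5.0094.
r = 5.0094 / 85.92 + 0.048 = 0.05830 + 0.048 = 0.10630

10.63%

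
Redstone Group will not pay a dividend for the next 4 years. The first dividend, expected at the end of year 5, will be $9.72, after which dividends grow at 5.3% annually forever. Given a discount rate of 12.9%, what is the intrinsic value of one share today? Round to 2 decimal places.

Deferred-dividend DDM. At t=4 the remaining stream is a growing perpetuity with first payment D_5 = 9.72.
V_4 = D_5/(r−g) = 9.72/(0.129−0.053) = 127.8947
P₀ = V_4/(1+r)^4 = 127.8947/(1+0.129)^4 = 78.7185

$78.72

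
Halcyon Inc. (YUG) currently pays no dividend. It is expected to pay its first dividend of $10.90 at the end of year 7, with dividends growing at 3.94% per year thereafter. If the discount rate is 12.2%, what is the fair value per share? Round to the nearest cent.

Deferred-dividend DDM. At t=6 the remaining stream is a growing perpetuity with first payment D_7 = 10.90.
V_6 = D_7/(r−g) = 10.90/(0.122−0.0394) = 131.9613
P₀ = V_6/(1+r)^6 = 131.9613/(1+0.122)^6 = 66.1438

$66.14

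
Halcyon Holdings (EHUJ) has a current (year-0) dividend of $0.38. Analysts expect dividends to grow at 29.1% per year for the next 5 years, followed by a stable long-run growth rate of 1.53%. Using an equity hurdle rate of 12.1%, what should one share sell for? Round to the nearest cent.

$10.35

Two-stage DDM. Project D₁…D_5 at 0.291, terminal growth 0.0153, discount at r = 0.121.
D_1 = 0.4906
D_2 = 0.6333
D_3 = 0.8176
D_4 = 1.0556
D_5 = 1.3627
Terminal value at t=5: TV = D_6/(r−g) = 1.3836/(0.121−0.0153) = 13.0898
P₀ = 0.4906/(1+0.121)^1 + 0.6333/(1+0.121)^2 + 0.8176/(1+0.121)^3 + 1.0556/(1+0.121)^4 + 1.3627/(1+0.121)^5 + 13.0898/(1+0.121)^5 = 10.3548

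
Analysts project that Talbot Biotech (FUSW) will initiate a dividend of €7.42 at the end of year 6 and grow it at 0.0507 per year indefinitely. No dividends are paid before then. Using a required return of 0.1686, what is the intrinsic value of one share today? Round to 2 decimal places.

Deferred-dividend DDM. At t=5 the remaining stream is a growing perpetuity with first payment D_6 = 7.42.
V_5 = D_6/(r−g) = 7.42/(0.1686−0.0507) = 62.9347
P₀ = V_5/(1+r)^5 = 62.9347/(1+0.1686)^5 = 28.8776

€28.88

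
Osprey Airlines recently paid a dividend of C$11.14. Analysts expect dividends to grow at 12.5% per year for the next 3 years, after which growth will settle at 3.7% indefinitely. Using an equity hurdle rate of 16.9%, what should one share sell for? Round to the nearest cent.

C$108.97

Two-stage DDM. Project D₁…D_3 at 0.125, terminal growth 0.037, discount at r = 0.169.
D_1 = 12.5325
D_2 = 14.0991
D_3 = 15.8614
Terminal value at t=3: TV = D_4/(r−g) = 16.4483/(0.169−0.037) = 124.6085
P₀ = 12.5325/(1+0.169)^1 + 14.0991/(1+0.169)^2 + 15.8614/(1+0.169)^3 + 124.6085/(1+0.169)^3 = 108.9684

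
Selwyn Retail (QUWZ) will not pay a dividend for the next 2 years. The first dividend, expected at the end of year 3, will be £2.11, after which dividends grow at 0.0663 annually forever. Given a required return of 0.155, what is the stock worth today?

£17.83

Deferred-dividend DDM. At t=2 the remaining stream is a growing perpetuity with first payment D_3 = 2.11.
V_2 = D_3/(r−g) = 2.11/(0.155−0.0663) = 23.7880
P₀ = V_2/(1+r)^2 = 23.7880/(1+0.155)^2 = 17.8318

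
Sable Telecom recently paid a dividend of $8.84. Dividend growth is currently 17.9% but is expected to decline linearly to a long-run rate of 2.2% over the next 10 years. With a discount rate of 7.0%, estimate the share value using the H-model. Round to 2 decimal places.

H-model: P₀ = D₀[(1+g_L) + H(g_S−g_L)]/(r−g_L), with H = 10/2 = 5.
P₀ = 8.84 × [(1+0.022) + 5×(0.179−0.022)] / (0.07−0.022)
   = 8.84 × 1.8070 / 0.048 = 332.7892

$332.79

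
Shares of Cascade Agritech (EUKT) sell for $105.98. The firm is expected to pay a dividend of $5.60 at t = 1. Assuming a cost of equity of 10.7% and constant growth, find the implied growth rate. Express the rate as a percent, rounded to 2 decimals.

5.42%

From P₀ = D₁/(r − g), the implied growth is g = r − D₁/P₀.
g = 0.107 − 5.60/105.98 = 0.107 − 0.05284 = 0.05416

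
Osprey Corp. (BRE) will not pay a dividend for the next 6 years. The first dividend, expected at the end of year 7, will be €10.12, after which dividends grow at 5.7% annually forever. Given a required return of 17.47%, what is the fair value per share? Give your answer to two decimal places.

Deferred-dividend DDM. At t=6 the remaining stream is a growing perpetuity with first payment D_7 = 10.12.
V_6 = D_7/(r−g) = 10.12/(0.1747−0.057) = 85.9813
P₀ = V_6/(1+r)^6 = 85.9813/(1+0.1747)^6 = 32.7222

€32.72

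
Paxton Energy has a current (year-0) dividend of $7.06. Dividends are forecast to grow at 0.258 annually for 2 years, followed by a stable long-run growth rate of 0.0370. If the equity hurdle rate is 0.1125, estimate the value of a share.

$141.00

Two-stage DDM. Project D₁…D_2 at 0.258, terminal growth 0.037, discount at r = 0.1125.
D_1 = 8.8815
D_2 = 11.1729
Terminal value at t=2: TV = D_3/(r−g) = 11.5863/(0.1125−0.037) = 153.4609
P₀ = 8.8815/(1+0.1125)^1 + 11.1729/(1+0.1125)^2 + 153.4609/(1+0.1125)^2 = 141.0040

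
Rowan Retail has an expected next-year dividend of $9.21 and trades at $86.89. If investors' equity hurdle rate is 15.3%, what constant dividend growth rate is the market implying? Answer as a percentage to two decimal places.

From P₀ = D₁/(r − g), the implied growth is g = r − D₁/P₀.
g = 0.153 − 9.21/86.89 = 0.153 − 0.10600 = 0.04700

4.70%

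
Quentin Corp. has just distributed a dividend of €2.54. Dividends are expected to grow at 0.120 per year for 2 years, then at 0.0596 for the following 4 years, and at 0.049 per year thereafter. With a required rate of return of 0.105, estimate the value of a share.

€55.92

Three-stage DDM. Project D₁…D_6; terminal Gordon value at t=6 with g = 0.049; discount at r = 0.105.
D_1 = 2.8448
D_2 = 3.1862
D_3 = 3.3761
D_4 = 3.5773
D_5 = 3.7905
D_6 = 4.0164
TV_6 = 4.2132/(0.105−0.049) = 75.2359
P₀ = Σ Dₜ/(1+r)ᵗ + TV_6/(1+r)^6 = 55.9213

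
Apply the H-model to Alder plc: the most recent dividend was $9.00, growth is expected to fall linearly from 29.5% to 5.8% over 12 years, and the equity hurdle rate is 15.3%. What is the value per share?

$234.95

H-model: P₀ = D₀[(1+g_L) + H(g_S−g_L)]/(r−g_L), with H = 12/2 = 6.
P₀ = 9.00 × [(1+0.058) + 6×(0.295−0.058)] / (0.153−0.058)
   = 9.00 × 2.4800 / 0.095 = 234.9474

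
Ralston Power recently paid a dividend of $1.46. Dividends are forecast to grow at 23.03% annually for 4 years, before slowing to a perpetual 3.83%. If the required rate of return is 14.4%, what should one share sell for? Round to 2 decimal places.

Two-stage DDM. Project D₁…D_4 at 0.2303, terminal growth 0.0383, discount at r = 0.144.
D_1 = 1.7962
D_2 = 2.2099
D_3 = 2.7189
D_4 = 3.3450
Terminal value at t=4: TV = D_5/(r−g) = 3.4731/(0.144−0.0383) = 32.8583
P₀ = 1.7962/(1+0.144)^1 + 2.2099/(1+0.144)^2 + 2.7189/(1+0.144)^3 + 3.3450/(1+0.144)^4 + 32.8583/(1+0.144)^4 = 26.2117

$26.21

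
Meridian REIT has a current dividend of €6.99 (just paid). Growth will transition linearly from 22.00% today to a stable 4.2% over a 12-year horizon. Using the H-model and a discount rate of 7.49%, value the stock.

€448.29

H-model: P₀ = D₀[(1+g_L) + H(g_S−g_L)]/(r−g_L), with H = 12/2 = 6.
P₀ = 6.99 × [(1+0.042) + 6×(0.22−0.042)] / (0.0749−0.042)
   = 6.99 × 2.1100 / 0.0329 = 448.2948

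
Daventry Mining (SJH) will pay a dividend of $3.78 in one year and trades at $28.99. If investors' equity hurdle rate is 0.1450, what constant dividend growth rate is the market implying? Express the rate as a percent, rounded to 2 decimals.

From P₀ = D₁/(r − g), the implied growth is g = r − D₁/P₀.
g = 0.145 − 3.78/28.99 = 0.145 − 0.13039 = 0.01461

1.46%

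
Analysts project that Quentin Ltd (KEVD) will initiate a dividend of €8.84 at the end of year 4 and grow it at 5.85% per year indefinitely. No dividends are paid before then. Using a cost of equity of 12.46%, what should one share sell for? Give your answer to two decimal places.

€94.03

Deferred-dividend DDM. At t=3 the remaining stream is a growing perpetuity with first payment D_4 = 8.84.
V_3 = D_4/(r−g) = 8.84/(0.1246−0.0585) = 133.7368
P₀ = V_3/(1+r)^3 = 133.7368/(1+0.1246)^3 = 94.0279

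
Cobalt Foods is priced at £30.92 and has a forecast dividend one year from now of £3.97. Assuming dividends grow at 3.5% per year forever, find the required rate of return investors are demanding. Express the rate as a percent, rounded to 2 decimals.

16.34%

Rearranging the constant-growth DDM: r = D₁/P₀ + g.
r = 3.9700 / 30.92 + 0.035 = 0.12840 + 0.035 = 0.16340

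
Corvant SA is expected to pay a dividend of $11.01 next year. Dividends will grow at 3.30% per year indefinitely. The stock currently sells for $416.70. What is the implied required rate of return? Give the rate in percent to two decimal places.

Rearranging the constant-growth DDM: r = D₁/P₀ + g.
r = 11.0100 / 416.70 + 0.033 = 0.02642 + 0.033 = 0.05942

5.94%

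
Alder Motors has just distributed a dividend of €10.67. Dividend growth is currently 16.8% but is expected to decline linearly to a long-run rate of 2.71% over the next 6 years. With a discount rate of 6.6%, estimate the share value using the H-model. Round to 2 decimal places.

€397.67

H-model: P₀ = D₀[(1+g_L) + H(g_S−g_L)]/(r−g_L), with H = 6/2 = 3.
P₀ = 10.67 × [(1+0.0271) + 3×(0.168−0.0271)] / (0.066−0.0271)
   = 10.67 × 1.4498 / 0.0389 = 397.6701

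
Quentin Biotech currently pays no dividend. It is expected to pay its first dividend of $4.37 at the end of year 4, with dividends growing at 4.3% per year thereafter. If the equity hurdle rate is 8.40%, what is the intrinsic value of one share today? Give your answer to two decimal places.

Deferred-dividend DDM. At t=3 the remaining stream is a growing perpetuity with first payment D_4 = 4.37.
V_3 = D_4/(r−g) = 4.37/(0.084−0.043) = 106.5854
P₀ = V_3/(1+r)^3 = 106.5854/(1+0.084)^3 = 83.6777

$83.68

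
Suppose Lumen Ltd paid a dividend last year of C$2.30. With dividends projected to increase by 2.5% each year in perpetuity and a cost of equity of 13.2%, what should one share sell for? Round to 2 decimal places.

Gordon growth model: P₀ = D₁/(r − g). D₁ = 2.30 × (1 + 0.025) = 2.3575.
P₀ = 2.3575 / (0.132 − 0.025) = 2.3575 / 0.107 = 22.0327

C$22.03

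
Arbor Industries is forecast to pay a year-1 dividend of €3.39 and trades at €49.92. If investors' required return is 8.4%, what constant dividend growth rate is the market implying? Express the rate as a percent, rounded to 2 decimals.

1.61%

From P₀ = D₁/(r − g), the implied growth is g = r − D₁/P₀.
g = 0.084 − 3.39/49.92 = 0.084 − 0.06791 = 0.01609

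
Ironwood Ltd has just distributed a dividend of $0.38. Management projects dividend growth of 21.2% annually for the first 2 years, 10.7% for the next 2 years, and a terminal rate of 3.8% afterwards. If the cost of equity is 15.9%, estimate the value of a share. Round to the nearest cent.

Three-stage DDM. Project D₁…D_4; terminal Gordon value at t=4 with g = 0.038; discount at r = 0.159.
D_1 = 0.4606
D_2 = 0.5582
D_3 = 0.6179
D_4 = 0.6840
TV_4 = 0.7100/(0.159−0.038) = 5.8681
P₀ = Σ Dₜ/(1+r)ᵗ + TV_4/(1+r)^4 = 4.8410

$4.84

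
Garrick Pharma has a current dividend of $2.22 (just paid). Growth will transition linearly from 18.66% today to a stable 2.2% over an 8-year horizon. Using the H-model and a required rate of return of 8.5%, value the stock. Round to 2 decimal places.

$59.21

H-model: P₀ = D₀[(1+g_L) + H(g_S−g_L)]/(r−g_L), with H = 8/2 = 4.
P₀ = 2.22 × [(1+0.022) + 4×(0.1866−0.022)] / (0.085−0.022)
   = 2.22 × 1.6804 / 0.063 = 59.2141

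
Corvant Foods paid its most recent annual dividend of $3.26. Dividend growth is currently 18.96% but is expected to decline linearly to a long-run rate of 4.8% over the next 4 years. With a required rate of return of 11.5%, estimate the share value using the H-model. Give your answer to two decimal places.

$64.77

H-model: P₀ = D₀[(1+g_L) + H(g_S−g_L)]/(r−g_L), with H = 4/2 = 2.
P₀ = 3.26 × [(1+0.048) + 2×(0.1896−0.048)] / (0.115−0.048)
   = 3.26 × 1.3312 / 0.067 = 64.7718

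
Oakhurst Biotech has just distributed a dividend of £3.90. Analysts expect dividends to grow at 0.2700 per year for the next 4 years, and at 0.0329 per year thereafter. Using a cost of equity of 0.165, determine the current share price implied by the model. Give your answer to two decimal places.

Two-stage DDM. Project D₁…D_4 at 0.27, terminal growth 0.0329, discount at r = 0.165.
D_1 = 4.9530
D_2 = 6.2903
D_3 = 7.9887
D_4 = 10.1456
Terminal value at t=4: TV = D_5/(r−g) = 10.4794/(0.165−0.0329) = 79.3295
P₀ = 4.9530/(1+0.165)^1 + 6.2903/(1+0.165)^2 + 7.9887/(1+0.165)^3 + 10.1456/(1+0.165)^4 + 79.3295/(1+0.165)^4 = 62.5120

£62.51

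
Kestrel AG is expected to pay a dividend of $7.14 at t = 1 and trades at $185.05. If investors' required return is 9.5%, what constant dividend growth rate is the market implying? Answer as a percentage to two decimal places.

5.64%

From P₀ = D₁/(r − g), the implied growth is g = r − D₁/P₀.
g = 0.095 − 7.14/185.05 = 0.095 − 0.03858 = 0.05642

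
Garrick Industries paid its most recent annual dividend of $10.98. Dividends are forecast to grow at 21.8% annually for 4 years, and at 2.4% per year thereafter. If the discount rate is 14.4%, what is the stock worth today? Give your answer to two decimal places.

Two-stage DDM. Project D₁…D_4 at 0.218, terminal growth 0.024, discount at r = 0.144.
D_1 = 13.3736
D_2 = 16.2891
D_3 = 19.8401
D_4 = 24.1653
Terminal value at t=4: TV = D_5/(r−g) = 24.7452/(0.144−0.024) = 206.2102
P₀ = 13.3736/(1+0.144)^1 + 16.2891/(1+0.144)^2 + 19.8401/(1+0.144)^3 + 24.1653/(1+0.144)^4 + 206.2102/(1+0.144)^4 = 171.8913

$171.89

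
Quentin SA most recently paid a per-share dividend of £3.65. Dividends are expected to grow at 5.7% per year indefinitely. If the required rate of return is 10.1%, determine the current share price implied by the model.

£87.68

Gordon growth model: P₀ = D₁/(r − g). D₁ = 3.65 × (1 + 0.057) = 3.8580.
P₀ = 3.8580 / (0.101 − 0.057) = 3.8580 / 0.044 = 87.6830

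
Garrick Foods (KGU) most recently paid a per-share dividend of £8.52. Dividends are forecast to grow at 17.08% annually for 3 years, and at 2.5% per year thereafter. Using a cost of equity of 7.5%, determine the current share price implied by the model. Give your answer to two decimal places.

£256.03

Two-stage DDM. Project D₁…D_3 at 0.1708, terminal growth 0.025, discount at r = 0.075.
D_1 = 9.9752
D_2 = 11.6790
D_3 = 13.6738
Terminal value at t=3: TV = D_4/(r−g) = 14.0156/(0.075−0.025) = 280.3119
P₀ = 9.9752/(1+0.075)^1 + 11.6790/(1+0.075)^2 + 13.6738/(1+0.075)^3 + 280.3119/(1+0.075)^3 = 256.0324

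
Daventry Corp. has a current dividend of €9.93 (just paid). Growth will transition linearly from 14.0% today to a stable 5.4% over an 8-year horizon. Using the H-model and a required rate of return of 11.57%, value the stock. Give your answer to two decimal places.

H-model: P₀ = D₀[(1+g_L) + H(g_S−g_L)]/(r−g_L), with H = 8/2 = 4.
P₀ = 9.93 × [(1+0.054) + 4×(0.14−0.054)] / (0.1157−0.054)
   = 9.93 × 1.3980 / 0.0617 = 224.9942

€224.99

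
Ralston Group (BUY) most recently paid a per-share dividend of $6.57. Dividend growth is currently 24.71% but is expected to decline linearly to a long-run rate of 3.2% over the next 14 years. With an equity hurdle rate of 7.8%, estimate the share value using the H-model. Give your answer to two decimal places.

H-model: P₀ = D₀[(1+g_L) + H(g_S−g_L)]/(r−g_L), with H = 14/2 = 7.
P₀ = 6.57 × [(1+0.032) + 7×(0.2471−0.032)] / (0.078−0.032)
   = 6.57 × 2.5377 / 0.046 = 362.4498

$362.45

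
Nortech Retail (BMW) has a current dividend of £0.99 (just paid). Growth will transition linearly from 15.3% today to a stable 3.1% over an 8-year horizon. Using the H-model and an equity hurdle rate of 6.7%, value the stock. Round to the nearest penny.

H-model: P₀ = D₀[(1+g_L) + H(g_S−g_L)]/(r−g_L), with H = 8/2 = 4.
P₀ = 0.99 × [(1+0.031) + 4×(0.153−0.031)] / (0.067−0.031)
   = 0.99 × 1.5190 / 0.036 = 41.7725

£41.77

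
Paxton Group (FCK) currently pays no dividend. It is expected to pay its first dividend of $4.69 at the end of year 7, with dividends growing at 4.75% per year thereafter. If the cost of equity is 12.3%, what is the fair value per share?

Deferred-dividend DDM. At t=6 the remaining stream is a growing perpetuity with first payment D_7 = 4.69.
V_6 = D_7/(r−g) = 4.69/(0.123−0.0475) = 62.1192
P₀ = V_6/(1+r)^6 = 62.1192/(1+0.123)^6 = 30.9704

$30.97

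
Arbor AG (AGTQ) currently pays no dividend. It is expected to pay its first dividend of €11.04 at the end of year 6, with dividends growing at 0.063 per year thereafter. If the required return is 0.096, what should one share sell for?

Deferred-dividend DDM. At t=5 the remaining stream is a growing perpetuity with first payment D_6 = 11.04.
V_5 = D_6/(r−g) = 11.04/(0.096−0.063) = 334.5455
P₀ = V_5/(1+r)^5 = 334.5455/(1+0.096)^5 = 211.5448

€211.54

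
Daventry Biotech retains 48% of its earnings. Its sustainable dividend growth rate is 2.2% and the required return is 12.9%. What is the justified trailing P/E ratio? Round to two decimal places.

4.97

Payout ratio b = 1 − 0.48 = 0.52.
Justified trailing P/E = b(1+g)/(r−g) = 0.52×(1+0.022)/(0.129−0.022) = 4.9667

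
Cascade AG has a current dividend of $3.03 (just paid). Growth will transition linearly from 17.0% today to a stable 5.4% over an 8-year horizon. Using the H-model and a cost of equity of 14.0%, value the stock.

H-model: P₀ = D₀[(1+g_L) + H(g_S−g_L)]/(r−g_L), with H = 8/2 = 4.
P₀ = 3.03 × [(1+0.054) + 4×(0.17−0.054)] / (0.14−0.054)
   = 3.03 × 1.5180 / 0.086 = 53.4830

$53.48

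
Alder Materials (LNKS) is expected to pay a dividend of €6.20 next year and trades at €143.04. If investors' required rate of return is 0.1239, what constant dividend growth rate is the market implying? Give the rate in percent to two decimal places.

8.06%

From P₀ = D₁/(r − g), the implied growth is g = r − D₁/P₀.
g = 0.1239 − 6.20/143.04 = 0.1239 − 0.04334 = 0.08056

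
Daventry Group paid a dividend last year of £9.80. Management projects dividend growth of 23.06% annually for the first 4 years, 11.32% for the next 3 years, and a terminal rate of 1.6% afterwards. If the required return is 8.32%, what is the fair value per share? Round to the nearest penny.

£374.12

Three-stage DDM. Project D₁…D_7; terminal Gordon value at t=7 with g = 0.016; discount at r = 0.0832.
D_1 = 12.0599
D_2 = 14.8409
D_3 = 18.2632
D_4 = 22.4747
D_5 = 25.0188
D_6 = 27.8510
D_7 = 31.0037
TV_7 = 31.4997/(0.0832−0.016) = 468.7462
P₀ = Σ Dₜ/(1+r)ᵗ + TV_7/(1+r)^7 = 374.1189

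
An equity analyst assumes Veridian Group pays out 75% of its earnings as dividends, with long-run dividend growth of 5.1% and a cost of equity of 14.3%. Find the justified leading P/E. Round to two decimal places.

8.15

Justified leading P/E = b/(r−g) = 0.75/(0.143−0.051) = 8.1522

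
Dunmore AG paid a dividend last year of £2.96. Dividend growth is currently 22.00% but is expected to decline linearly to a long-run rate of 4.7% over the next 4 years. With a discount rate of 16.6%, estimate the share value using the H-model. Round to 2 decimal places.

H-model: P₀ = D₀[(1+g_L) + H(g_S−g_L)]/(r−g_L), with H = 4/2 = 2.
P₀ = 2.96 × [(1+0.047) + 2×(0.22−0.047)] / (0.166−0.047)
   = 2.96 × 1.3930 / 0.119 = 34.6494

£34.65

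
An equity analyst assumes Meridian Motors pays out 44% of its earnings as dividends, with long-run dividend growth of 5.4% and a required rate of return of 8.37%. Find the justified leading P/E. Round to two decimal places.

14.81

Justified leading P/E = b/(r−g) = 0.44/(0.0837−0.054) = 14.8148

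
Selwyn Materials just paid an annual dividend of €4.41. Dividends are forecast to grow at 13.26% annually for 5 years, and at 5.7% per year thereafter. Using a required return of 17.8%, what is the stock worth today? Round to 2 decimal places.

€51.28

Two-stage DDM. Project D₁…D_5 at 0.1326, terminal growth 0.057, discount at r = 0.178.
D_1 = 4.9948
D_2 = 5.6571
D_3 = 6.4072
D_4 = 7.2568
D_5 = 8.2190
Terminal value at t=5: TV = D_6/(r−g) = 8.6875/(0.178−0.057) = 71.7978
P₀ = 4.9948/(1+0.178)^1 + 5.6571/(1+0.178)^2 + 6.4072/(1+0.178)^3 + 7.2568/(1+0.178)^4 + 8.2190/(1+0.178)^5 + 71.7978/(1+0.178)^5 = 51.2787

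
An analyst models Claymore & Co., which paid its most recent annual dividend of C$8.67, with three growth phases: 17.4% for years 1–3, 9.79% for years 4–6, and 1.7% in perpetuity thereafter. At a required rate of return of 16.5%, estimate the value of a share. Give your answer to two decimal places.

C$101.11

Three-stage DDM. Project D₁…D_6; terminal Gordon value at t=6 with g = 0.017; discount at r = 0.165.
D_1 = 10.1786
D_2 = 11.9497
D_3 = 14.0289
D_4 = 15.4023
D_5 = 16.9102
D_6 = 18.5657
TV_6 = 18.8813/(0.165−0.017) = 127.5766
P₀ = Σ Dₜ/(1+r)ᵗ + TV_6/(1+r)^6 = 101.1101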